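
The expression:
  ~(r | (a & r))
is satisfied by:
  {r: False}


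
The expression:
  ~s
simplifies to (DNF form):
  ~s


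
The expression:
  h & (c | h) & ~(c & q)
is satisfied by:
  {h: True, c: False, q: False}
  {h: True, q: True, c: False}
  {h: True, c: True, q: False}


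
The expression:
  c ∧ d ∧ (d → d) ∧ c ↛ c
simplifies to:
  False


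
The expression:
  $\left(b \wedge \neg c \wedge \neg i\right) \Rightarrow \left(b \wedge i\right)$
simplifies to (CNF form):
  $c \vee i \vee \neg b$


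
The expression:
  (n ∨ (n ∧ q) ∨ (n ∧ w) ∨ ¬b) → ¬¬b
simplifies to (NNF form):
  b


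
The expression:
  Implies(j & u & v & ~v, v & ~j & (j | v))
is always true.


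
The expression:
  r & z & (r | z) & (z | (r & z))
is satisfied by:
  {r: True, z: True}


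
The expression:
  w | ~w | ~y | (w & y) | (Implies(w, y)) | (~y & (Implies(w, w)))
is always true.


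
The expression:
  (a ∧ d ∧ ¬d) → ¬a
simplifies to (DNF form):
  True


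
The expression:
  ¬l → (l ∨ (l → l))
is always true.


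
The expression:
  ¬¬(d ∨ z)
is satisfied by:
  {d: True, z: True}
  {d: True, z: False}
  {z: True, d: False}


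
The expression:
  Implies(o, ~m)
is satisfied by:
  {m: False, o: False}
  {o: True, m: False}
  {m: True, o: False}


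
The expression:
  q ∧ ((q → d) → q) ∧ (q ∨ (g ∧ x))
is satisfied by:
  {q: True}


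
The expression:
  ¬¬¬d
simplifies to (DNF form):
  ¬d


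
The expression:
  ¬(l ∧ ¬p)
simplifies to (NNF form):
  p ∨ ¬l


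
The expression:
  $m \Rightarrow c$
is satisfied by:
  {c: True, m: False}
  {m: False, c: False}
  {m: True, c: True}


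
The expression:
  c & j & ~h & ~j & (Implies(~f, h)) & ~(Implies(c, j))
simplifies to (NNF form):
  False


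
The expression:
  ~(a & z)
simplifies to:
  ~a | ~z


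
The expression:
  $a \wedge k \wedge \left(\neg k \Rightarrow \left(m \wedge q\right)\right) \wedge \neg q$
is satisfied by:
  {a: True, k: True, q: False}


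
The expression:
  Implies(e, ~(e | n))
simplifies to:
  ~e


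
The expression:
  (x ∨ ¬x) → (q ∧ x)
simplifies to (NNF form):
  q ∧ x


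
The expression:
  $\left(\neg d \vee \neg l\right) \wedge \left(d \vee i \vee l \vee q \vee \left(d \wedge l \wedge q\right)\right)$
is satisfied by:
  {q: True, i: True, d: False, l: False}
  {q: True, i: False, d: False, l: False}
  {i: True, l: False, q: False, d: False}
  {l: True, q: True, i: True, d: False}
  {l: True, q: True, i: False, d: False}
  {l: True, i: True, q: False, d: False}
  {l: True, i: False, q: False, d: False}
  {d: True, q: True, i: True, l: False}
  {d: True, q: True, i: False, l: False}
  {d: True, i: True, q: False, l: False}
  {d: True, i: False, q: False, l: False}


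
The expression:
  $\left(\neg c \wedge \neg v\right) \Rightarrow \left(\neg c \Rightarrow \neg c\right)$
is always true.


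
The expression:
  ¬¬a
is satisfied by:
  {a: True}


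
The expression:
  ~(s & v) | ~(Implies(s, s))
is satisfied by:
  {s: False, v: False}
  {v: True, s: False}
  {s: True, v: False}


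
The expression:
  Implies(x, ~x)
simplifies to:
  ~x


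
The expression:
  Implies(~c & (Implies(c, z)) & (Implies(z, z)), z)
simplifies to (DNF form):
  c | z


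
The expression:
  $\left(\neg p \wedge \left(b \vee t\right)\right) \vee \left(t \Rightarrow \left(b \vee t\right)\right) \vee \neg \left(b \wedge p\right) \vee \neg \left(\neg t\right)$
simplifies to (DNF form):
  $\text{True}$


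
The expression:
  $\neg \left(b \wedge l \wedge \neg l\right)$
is always true.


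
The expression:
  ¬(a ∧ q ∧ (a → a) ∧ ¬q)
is always true.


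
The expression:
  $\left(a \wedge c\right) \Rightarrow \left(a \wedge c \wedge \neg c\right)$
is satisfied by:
  {c: False, a: False}
  {a: True, c: False}
  {c: True, a: False}


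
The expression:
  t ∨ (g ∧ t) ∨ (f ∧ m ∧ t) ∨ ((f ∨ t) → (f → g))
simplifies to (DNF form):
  g ∨ t ∨ ¬f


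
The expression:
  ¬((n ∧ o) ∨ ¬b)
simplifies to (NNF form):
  b ∧ (¬n ∨ ¬o)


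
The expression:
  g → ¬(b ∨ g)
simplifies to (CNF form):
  ¬g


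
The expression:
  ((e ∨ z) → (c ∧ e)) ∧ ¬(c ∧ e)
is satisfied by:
  {e: False, z: False}


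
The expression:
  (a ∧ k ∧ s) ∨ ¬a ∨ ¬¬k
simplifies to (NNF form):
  k ∨ ¬a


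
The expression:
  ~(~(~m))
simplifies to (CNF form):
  ~m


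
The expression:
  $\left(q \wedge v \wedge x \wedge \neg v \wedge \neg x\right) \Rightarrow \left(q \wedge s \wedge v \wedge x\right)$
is always true.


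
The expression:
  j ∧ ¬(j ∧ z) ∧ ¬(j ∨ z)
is never true.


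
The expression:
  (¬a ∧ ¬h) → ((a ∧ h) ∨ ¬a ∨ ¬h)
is always true.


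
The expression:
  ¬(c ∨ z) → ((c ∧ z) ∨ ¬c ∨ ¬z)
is always true.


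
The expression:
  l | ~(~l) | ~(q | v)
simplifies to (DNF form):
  l | (~q & ~v)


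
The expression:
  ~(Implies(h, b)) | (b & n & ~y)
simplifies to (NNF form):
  (b | h) & (n | ~b) & (~b | ~y)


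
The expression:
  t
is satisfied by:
  {t: True}


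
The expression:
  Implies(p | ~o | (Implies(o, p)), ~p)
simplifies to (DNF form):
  ~p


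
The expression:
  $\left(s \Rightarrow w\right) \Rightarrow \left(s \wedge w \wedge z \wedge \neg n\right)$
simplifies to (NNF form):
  $s \wedge \left(z \vee \neg w\right) \wedge \left(\neg n \vee \neg w\right)$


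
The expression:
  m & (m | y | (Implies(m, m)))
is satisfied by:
  {m: True}


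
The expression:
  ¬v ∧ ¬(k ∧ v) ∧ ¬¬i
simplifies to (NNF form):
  i ∧ ¬v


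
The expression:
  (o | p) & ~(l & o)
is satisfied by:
  {p: True, o: False, l: False}
  {p: True, l: True, o: False}
  {p: True, o: True, l: False}
  {o: True, l: False, p: False}


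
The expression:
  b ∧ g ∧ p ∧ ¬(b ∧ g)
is never true.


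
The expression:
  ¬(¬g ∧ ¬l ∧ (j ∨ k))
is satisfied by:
  {l: True, g: True, j: False, k: False}
  {l: True, k: True, g: True, j: False}
  {l: True, g: True, j: True, k: False}
  {l: True, k: True, g: True, j: True}
  {l: True, j: False, g: False, k: False}
  {l: True, k: True, j: False, g: False}
  {l: True, j: True, g: False, k: False}
  {l: True, k: True, j: True, g: False}
  {g: True, k: False, j: False, l: False}
  {k: True, g: True, j: False, l: False}
  {g: True, j: True, k: False, l: False}
  {k: True, g: True, j: True, l: False}
  {k: False, j: False, g: False, l: False}


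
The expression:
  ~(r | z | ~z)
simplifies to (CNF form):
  False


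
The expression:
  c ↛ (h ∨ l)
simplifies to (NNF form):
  c ∧ ¬h ∧ ¬l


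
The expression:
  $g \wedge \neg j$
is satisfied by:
  {g: True, j: False}


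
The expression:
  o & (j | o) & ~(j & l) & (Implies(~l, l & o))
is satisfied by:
  {o: True, l: True, j: False}


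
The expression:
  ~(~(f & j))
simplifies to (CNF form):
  f & j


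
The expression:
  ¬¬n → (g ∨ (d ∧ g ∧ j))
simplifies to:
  g ∨ ¬n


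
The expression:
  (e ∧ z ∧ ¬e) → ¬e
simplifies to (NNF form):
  True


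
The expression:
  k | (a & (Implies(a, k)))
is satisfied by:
  {k: True}


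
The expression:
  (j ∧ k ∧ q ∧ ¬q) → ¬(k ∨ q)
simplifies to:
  True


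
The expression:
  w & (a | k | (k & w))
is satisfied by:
  {w: True, a: True, k: True}
  {w: True, a: True, k: False}
  {w: True, k: True, a: False}


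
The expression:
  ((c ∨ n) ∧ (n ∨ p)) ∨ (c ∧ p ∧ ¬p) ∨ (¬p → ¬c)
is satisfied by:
  {n: True, p: True, c: False}
  {n: True, c: False, p: False}
  {p: True, c: False, n: False}
  {p: False, c: False, n: False}
  {n: True, p: True, c: True}
  {n: True, c: True, p: False}
  {p: True, c: True, n: False}


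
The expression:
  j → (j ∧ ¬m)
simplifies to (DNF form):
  ¬j ∨ ¬m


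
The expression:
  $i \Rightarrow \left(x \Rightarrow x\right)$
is always true.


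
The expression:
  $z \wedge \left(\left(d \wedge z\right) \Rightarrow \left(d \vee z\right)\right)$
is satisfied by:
  {z: True}


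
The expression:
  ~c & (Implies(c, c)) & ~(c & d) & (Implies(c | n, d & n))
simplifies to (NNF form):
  ~c & (d | ~n)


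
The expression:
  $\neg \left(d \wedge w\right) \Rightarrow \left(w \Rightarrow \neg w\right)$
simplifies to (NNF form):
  $d \vee \neg w$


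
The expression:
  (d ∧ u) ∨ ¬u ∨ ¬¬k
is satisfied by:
  {d: True, k: True, u: False}
  {d: True, u: False, k: False}
  {k: True, u: False, d: False}
  {k: False, u: False, d: False}
  {d: True, k: True, u: True}
  {d: True, u: True, k: False}
  {k: True, u: True, d: False}


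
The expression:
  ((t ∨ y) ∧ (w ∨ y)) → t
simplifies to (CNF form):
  t ∨ ¬y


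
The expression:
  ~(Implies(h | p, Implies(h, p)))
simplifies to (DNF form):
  h & ~p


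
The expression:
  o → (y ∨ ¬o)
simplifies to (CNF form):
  y ∨ ¬o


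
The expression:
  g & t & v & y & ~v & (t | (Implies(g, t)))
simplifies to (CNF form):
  False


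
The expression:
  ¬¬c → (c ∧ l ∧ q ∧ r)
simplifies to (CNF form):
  (l ∨ ¬c) ∧ (q ∨ ¬c) ∧ (r ∨ ¬c)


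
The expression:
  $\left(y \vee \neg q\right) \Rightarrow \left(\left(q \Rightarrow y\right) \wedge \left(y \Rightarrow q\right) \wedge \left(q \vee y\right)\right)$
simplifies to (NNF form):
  $q$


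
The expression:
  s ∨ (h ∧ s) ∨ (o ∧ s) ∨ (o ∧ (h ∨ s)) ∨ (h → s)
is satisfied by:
  {o: True, s: True, h: False}
  {o: True, h: False, s: False}
  {s: True, h: False, o: False}
  {s: False, h: False, o: False}
  {o: True, s: True, h: True}
  {o: True, h: True, s: False}
  {s: True, h: True, o: False}


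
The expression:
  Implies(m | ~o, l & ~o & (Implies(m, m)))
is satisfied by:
  {l: True, m: False, o: False}
  {o: True, l: True, m: False}
  {o: True, l: False, m: False}
  {m: True, l: True, o: False}


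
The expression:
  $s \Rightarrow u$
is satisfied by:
  {u: True, s: False}
  {s: False, u: False}
  {s: True, u: True}


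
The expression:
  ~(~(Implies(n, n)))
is always true.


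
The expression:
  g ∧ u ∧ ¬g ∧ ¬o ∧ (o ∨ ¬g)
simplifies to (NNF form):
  False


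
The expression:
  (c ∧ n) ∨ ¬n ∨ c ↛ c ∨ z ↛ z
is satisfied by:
  {c: True, n: False}
  {n: False, c: False}
  {n: True, c: True}


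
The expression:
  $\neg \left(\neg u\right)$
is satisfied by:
  {u: True}


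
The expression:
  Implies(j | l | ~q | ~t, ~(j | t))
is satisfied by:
  {q: True, l: False, t: False, j: False}
  {q: False, l: False, t: False, j: False}
  {q: True, l: True, t: False, j: False}
  {l: True, q: False, t: False, j: False}
  {t: True, q: True, l: False, j: False}


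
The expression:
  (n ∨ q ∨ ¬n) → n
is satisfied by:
  {n: True}


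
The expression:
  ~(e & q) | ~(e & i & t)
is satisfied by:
  {e: False, q: False, t: False, i: False}
  {i: True, e: False, q: False, t: False}
  {t: True, e: False, q: False, i: False}
  {i: True, t: True, e: False, q: False}
  {q: True, i: False, e: False, t: False}
  {i: True, q: True, e: False, t: False}
  {t: True, q: True, i: False, e: False}
  {i: True, t: True, q: True, e: False}
  {e: True, t: False, q: False, i: False}
  {i: True, e: True, t: False, q: False}
  {t: True, e: True, i: False, q: False}
  {i: True, t: True, e: True, q: False}
  {q: True, e: True, t: False, i: False}
  {i: True, q: True, e: True, t: False}
  {t: True, q: True, e: True, i: False}


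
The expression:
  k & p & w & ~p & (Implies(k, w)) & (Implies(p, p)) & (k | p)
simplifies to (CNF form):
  False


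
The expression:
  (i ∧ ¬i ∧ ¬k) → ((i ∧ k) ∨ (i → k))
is always true.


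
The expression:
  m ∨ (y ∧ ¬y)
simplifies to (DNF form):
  m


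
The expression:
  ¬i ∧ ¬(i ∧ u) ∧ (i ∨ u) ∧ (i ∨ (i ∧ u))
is never true.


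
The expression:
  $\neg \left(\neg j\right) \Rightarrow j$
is always true.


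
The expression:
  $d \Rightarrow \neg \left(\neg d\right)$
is always true.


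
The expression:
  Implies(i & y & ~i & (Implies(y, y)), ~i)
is always true.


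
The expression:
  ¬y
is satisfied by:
  {y: False}


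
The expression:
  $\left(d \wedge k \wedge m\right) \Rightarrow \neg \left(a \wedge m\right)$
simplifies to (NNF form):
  $\neg a \vee \neg d \vee \neg k \vee \neg m$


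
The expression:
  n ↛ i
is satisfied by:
  {n: True, i: False}


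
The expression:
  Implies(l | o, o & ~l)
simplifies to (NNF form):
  ~l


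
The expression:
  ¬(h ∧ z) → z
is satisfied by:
  {z: True}


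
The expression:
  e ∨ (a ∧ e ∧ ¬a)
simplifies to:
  e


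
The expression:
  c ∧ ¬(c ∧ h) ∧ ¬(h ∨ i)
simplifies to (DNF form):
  c ∧ ¬h ∧ ¬i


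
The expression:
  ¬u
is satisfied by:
  {u: False}


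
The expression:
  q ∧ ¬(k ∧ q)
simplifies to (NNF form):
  q ∧ ¬k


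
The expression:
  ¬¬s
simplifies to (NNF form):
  s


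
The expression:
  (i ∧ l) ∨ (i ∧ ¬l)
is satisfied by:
  {i: True}


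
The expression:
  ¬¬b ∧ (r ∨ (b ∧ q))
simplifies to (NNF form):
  b ∧ (q ∨ r)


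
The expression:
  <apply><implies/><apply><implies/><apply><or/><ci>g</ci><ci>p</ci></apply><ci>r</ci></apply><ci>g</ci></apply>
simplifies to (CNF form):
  <apply><and/><apply><or/><ci>g</ci><ci>p</ci></apply><apply><or/><ci>g</ci><apply><not/><ci>r</ci></apply></apply></apply>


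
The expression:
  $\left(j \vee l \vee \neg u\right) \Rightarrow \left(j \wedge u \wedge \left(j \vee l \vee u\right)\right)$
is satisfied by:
  {j: True, u: True, l: False}
  {u: True, l: False, j: False}
  {j: True, l: True, u: True}


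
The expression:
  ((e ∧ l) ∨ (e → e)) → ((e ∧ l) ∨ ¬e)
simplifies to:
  l ∨ ¬e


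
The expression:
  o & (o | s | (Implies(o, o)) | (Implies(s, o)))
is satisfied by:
  {o: True}


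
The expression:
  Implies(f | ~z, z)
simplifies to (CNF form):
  z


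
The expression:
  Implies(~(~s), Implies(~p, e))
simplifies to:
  e | p | ~s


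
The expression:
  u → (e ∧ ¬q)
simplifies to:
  (e ∧ ¬q) ∨ ¬u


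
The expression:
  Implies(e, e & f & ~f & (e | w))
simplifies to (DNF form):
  ~e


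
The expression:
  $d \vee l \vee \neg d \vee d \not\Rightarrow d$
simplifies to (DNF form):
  $\text{True}$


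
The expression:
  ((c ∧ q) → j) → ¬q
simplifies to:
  (c ∧ ¬j) ∨ ¬q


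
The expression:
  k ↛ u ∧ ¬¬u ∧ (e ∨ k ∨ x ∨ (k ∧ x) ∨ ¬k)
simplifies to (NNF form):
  False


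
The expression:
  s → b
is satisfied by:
  {b: True, s: False}
  {s: False, b: False}
  {s: True, b: True}


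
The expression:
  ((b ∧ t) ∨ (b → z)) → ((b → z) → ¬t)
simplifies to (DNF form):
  (b ∧ ¬z) ∨ ¬t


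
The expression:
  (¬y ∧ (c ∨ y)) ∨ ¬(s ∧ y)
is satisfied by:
  {s: False, y: False}
  {y: True, s: False}
  {s: True, y: False}


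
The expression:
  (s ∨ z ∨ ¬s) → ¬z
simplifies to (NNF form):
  ¬z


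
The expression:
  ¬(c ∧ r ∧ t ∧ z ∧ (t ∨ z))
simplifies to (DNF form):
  ¬c ∨ ¬r ∨ ¬t ∨ ¬z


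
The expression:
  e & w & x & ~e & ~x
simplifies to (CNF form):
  False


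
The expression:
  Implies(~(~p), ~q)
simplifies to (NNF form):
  ~p | ~q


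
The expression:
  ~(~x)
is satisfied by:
  {x: True}


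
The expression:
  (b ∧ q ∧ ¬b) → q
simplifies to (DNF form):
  True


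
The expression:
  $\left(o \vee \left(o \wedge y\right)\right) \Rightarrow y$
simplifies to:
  $y \vee \neg o$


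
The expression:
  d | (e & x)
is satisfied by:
  {d: True, e: True, x: True}
  {d: True, e: True, x: False}
  {d: True, x: True, e: False}
  {d: True, x: False, e: False}
  {e: True, x: True, d: False}


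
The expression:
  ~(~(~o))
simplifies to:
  ~o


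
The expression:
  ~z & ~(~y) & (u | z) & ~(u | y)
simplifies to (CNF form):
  False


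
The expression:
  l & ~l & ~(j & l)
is never true.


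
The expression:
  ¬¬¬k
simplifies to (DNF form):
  ¬k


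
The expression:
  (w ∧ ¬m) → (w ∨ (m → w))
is always true.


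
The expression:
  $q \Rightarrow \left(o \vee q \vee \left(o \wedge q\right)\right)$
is always true.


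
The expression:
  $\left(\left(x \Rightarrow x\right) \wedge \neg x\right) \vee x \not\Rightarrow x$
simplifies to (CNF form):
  $\neg x$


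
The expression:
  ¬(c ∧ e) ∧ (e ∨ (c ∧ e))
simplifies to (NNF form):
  e ∧ ¬c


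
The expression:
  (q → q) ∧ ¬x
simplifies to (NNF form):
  ¬x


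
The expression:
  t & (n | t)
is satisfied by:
  {t: True}


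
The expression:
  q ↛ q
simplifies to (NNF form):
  False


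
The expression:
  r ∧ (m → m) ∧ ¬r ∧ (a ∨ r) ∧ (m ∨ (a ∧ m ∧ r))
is never true.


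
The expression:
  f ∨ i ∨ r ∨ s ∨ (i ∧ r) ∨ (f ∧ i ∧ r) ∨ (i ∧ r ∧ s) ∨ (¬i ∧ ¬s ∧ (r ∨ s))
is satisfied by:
  {i: True, r: True, s: True, f: True}
  {i: True, r: True, s: True, f: False}
  {i: True, r: True, f: True, s: False}
  {i: True, r: True, f: False, s: False}
  {i: True, s: True, f: True, r: False}
  {i: True, s: True, f: False, r: False}
  {i: True, s: False, f: True, r: False}
  {i: True, s: False, f: False, r: False}
  {r: True, s: True, f: True, i: False}
  {r: True, s: True, f: False, i: False}
  {r: True, f: True, s: False, i: False}
  {r: True, f: False, s: False, i: False}
  {s: True, f: True, r: False, i: False}
  {s: True, r: False, f: False, i: False}
  {f: True, r: False, s: False, i: False}


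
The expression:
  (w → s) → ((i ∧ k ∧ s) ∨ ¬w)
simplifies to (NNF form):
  (i ∧ k) ∨ ¬s ∨ ¬w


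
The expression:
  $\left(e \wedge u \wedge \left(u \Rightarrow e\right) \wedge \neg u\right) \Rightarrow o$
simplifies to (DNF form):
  $\text{True}$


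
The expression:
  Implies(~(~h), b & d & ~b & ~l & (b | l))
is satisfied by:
  {h: False}


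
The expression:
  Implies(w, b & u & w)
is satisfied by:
  {b: True, u: True, w: False}
  {b: True, u: False, w: False}
  {u: True, b: False, w: False}
  {b: False, u: False, w: False}
  {b: True, w: True, u: True}


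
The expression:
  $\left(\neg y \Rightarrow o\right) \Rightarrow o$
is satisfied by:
  {o: True, y: False}
  {y: False, o: False}
  {y: True, o: True}


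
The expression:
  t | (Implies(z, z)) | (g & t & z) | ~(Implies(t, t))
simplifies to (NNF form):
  True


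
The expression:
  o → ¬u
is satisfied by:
  {u: False, o: False}
  {o: True, u: False}
  {u: True, o: False}


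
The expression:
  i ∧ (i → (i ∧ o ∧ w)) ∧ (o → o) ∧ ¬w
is never true.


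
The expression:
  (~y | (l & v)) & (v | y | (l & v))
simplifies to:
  v & (l | ~y)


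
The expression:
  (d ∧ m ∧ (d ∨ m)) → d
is always true.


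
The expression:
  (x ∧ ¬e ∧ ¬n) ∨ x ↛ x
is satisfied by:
  {x: True, n: False, e: False}


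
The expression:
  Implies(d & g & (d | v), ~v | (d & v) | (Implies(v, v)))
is always true.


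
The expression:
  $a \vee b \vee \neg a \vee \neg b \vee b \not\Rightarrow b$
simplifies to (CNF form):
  $\text{True}$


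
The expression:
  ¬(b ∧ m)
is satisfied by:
  {m: False, b: False}
  {b: True, m: False}
  {m: True, b: False}


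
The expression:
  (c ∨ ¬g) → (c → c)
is always true.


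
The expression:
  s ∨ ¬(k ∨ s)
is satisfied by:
  {s: True, k: False}
  {k: False, s: False}
  {k: True, s: True}


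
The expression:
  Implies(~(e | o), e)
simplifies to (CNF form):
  e | o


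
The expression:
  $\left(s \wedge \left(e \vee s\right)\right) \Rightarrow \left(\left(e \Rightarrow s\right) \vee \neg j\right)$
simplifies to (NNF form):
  $\text{True}$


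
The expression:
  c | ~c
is always true.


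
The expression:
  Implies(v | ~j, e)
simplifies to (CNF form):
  (e | j) & (e | ~v)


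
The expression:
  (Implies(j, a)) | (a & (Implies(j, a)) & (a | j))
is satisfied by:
  {a: True, j: False}
  {j: False, a: False}
  {j: True, a: True}


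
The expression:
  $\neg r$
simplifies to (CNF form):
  $\neg r$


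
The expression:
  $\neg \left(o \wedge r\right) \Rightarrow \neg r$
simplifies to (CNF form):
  $o \vee \neg r$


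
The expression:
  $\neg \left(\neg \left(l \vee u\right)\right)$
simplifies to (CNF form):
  $l \vee u$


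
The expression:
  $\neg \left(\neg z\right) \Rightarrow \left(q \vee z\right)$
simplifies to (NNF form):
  $\text{True}$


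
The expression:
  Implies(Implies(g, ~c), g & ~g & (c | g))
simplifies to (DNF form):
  c & g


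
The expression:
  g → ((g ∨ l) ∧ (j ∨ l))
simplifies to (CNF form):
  j ∨ l ∨ ¬g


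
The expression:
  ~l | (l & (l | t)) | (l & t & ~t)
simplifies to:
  True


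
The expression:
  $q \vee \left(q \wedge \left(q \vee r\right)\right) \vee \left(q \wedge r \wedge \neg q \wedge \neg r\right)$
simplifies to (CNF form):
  $q$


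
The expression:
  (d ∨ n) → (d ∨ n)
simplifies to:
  True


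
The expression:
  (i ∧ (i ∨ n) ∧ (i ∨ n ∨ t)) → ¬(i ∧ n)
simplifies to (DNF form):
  ¬i ∨ ¬n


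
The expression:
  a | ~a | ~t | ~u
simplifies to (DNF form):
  True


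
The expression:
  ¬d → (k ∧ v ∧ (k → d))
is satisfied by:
  {d: True}


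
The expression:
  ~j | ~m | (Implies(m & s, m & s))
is always true.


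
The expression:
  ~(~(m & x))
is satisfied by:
  {m: True, x: True}


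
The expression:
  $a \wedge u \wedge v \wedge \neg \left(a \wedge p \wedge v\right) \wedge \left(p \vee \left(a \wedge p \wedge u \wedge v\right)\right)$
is never true.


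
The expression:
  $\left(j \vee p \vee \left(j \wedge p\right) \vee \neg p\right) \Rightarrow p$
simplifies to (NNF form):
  $p$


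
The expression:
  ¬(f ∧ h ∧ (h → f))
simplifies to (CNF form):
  ¬f ∨ ¬h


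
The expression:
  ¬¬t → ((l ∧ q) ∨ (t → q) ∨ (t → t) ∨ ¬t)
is always true.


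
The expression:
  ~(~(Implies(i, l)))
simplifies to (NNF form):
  l | ~i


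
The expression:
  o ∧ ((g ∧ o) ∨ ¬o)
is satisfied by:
  {g: True, o: True}


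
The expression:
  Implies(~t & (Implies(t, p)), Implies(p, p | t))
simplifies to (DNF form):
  True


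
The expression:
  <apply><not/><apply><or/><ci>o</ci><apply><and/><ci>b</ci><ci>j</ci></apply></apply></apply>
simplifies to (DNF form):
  <apply><or/><apply><and/><apply><not/><ci>b</ci></apply><apply><not/><ci>o</ci></apply></apply><apply><and/><apply><not/><ci>j</ci></apply><apply><not/><ci>o</ci></apply></apply></apply>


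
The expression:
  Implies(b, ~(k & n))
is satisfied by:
  {k: False, n: False, b: False}
  {b: True, k: False, n: False}
  {n: True, k: False, b: False}
  {b: True, n: True, k: False}
  {k: True, b: False, n: False}
  {b: True, k: True, n: False}
  {n: True, k: True, b: False}


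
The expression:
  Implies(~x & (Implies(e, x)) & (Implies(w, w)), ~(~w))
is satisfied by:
  {x: True, e: True, w: True}
  {x: True, e: True, w: False}
  {x: True, w: True, e: False}
  {x: True, w: False, e: False}
  {e: True, w: True, x: False}
  {e: True, w: False, x: False}
  {w: True, e: False, x: False}


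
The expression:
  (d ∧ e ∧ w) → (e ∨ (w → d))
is always true.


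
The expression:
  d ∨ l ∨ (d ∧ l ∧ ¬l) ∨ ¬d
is always true.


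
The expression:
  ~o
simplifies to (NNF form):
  ~o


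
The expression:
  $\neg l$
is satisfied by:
  {l: False}


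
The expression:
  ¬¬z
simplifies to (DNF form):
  z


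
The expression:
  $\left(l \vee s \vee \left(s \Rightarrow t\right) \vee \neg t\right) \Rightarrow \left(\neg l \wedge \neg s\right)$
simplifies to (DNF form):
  $\neg l \wedge \neg s$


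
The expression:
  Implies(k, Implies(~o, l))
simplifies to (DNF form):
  l | o | ~k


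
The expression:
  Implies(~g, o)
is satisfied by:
  {o: True, g: True}
  {o: True, g: False}
  {g: True, o: False}


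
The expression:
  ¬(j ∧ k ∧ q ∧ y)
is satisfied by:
  {k: False, q: False, y: False, j: False}
  {j: True, k: False, q: False, y: False}
  {y: True, k: False, q: False, j: False}
  {j: True, y: True, k: False, q: False}
  {q: True, j: False, k: False, y: False}
  {j: True, q: True, k: False, y: False}
  {y: True, q: True, j: False, k: False}
  {j: True, y: True, q: True, k: False}
  {k: True, y: False, q: False, j: False}
  {j: True, k: True, y: False, q: False}
  {y: True, k: True, j: False, q: False}
  {j: True, y: True, k: True, q: False}
  {q: True, k: True, y: False, j: False}
  {j: True, q: True, k: True, y: False}
  {y: True, q: True, k: True, j: False}


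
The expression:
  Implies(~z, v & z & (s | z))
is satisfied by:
  {z: True}


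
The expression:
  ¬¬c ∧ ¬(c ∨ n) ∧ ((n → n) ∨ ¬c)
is never true.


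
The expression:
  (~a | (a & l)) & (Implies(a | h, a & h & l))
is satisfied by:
  {l: True, a: False, h: False}
  {a: False, h: False, l: False}
  {l: True, h: True, a: True}


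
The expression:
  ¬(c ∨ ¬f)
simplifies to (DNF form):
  f ∧ ¬c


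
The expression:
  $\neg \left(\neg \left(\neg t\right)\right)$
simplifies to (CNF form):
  $\neg t$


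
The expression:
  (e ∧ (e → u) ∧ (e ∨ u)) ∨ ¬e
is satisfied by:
  {u: True, e: False}
  {e: False, u: False}
  {e: True, u: True}


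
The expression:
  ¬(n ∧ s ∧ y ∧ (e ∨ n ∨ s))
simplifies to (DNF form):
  ¬n ∨ ¬s ∨ ¬y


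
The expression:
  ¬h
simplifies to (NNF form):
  ¬h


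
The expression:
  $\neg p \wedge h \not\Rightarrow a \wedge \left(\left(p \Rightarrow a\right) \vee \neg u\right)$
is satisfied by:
  {h: True, p: False, a: False}


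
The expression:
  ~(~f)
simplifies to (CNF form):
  f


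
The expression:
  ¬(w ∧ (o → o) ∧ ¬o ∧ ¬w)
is always true.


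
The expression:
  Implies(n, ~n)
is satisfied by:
  {n: False}


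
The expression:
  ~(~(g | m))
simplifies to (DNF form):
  g | m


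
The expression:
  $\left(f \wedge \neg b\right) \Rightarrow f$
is always true.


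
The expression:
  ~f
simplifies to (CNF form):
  ~f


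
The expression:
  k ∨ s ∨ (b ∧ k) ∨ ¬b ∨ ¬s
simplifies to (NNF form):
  True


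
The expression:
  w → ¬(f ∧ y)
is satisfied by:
  {w: False, y: False, f: False}
  {f: True, w: False, y: False}
  {y: True, w: False, f: False}
  {f: True, y: True, w: False}
  {w: True, f: False, y: False}
  {f: True, w: True, y: False}
  {y: True, w: True, f: False}


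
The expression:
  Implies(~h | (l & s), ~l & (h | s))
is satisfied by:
  {h: True, l: False, s: False}
  {s: True, h: True, l: False}
  {s: True, h: False, l: False}
  {l: True, h: True, s: False}


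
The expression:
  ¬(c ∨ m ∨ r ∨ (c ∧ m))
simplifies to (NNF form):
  ¬c ∧ ¬m ∧ ¬r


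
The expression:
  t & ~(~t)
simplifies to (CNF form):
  t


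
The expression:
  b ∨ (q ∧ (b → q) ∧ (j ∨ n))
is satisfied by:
  {n: True, b: True, q: True, j: True}
  {n: True, b: True, q: True, j: False}
  {b: True, q: True, j: True, n: False}
  {b: True, q: True, j: False, n: False}
  {n: True, b: True, j: True, q: False}
  {n: True, b: True, j: False, q: False}
  {b: True, j: True, q: False, n: False}
  {b: True, j: False, q: False, n: False}
  {n: True, q: True, j: True, b: False}
  {n: True, q: True, j: False, b: False}
  {q: True, j: True, b: False, n: False}


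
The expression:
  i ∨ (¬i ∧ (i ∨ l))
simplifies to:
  i ∨ l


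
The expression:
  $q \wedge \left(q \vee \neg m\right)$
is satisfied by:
  {q: True}


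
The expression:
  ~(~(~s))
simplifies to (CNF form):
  ~s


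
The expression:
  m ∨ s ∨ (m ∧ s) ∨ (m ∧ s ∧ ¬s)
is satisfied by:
  {m: True, s: True}
  {m: True, s: False}
  {s: True, m: False}


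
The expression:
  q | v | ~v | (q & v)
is always true.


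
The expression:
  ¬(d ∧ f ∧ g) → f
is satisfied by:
  {f: True}


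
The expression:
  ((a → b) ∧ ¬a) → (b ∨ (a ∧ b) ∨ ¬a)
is always true.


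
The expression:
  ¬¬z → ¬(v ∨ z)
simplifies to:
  ¬z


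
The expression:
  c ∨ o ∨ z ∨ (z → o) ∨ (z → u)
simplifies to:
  True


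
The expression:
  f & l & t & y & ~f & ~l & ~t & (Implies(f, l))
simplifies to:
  False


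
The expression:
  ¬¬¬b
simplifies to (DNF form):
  ¬b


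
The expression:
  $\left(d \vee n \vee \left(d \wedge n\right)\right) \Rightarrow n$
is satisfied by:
  {n: True, d: False}
  {d: False, n: False}
  {d: True, n: True}


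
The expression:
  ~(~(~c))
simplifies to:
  ~c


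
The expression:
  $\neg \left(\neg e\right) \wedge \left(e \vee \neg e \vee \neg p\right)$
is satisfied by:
  {e: True}


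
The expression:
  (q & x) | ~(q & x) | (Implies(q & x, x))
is always true.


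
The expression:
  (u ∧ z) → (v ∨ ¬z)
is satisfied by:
  {v: True, u: False, z: False}
  {u: False, z: False, v: False}
  {z: True, v: True, u: False}
  {z: True, u: False, v: False}
  {v: True, u: True, z: False}
  {u: True, v: False, z: False}
  {z: True, u: True, v: True}


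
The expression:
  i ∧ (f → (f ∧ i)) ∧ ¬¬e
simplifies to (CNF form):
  e ∧ i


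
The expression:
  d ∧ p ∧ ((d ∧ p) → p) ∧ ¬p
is never true.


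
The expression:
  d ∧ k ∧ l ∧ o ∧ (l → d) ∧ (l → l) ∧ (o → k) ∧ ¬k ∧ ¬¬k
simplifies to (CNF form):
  False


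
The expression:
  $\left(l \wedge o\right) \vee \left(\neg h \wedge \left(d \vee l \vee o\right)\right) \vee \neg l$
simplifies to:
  $o \vee \neg h \vee \neg l$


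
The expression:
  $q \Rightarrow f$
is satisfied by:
  {f: True, q: False}
  {q: False, f: False}
  {q: True, f: True}


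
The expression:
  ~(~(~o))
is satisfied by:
  {o: False}


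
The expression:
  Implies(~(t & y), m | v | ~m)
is always true.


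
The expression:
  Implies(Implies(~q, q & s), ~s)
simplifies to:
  ~q | ~s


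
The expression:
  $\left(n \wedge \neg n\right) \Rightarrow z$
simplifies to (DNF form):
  $\text{True}$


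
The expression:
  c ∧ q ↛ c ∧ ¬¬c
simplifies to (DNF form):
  False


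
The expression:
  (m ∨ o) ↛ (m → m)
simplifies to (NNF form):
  False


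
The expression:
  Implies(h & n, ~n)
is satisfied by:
  {h: False, n: False}
  {n: True, h: False}
  {h: True, n: False}


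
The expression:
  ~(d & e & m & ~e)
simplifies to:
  True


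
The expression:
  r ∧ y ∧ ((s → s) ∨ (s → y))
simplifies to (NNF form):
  r ∧ y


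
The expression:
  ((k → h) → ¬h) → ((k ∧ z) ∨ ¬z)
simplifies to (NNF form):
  h ∨ k ∨ ¬z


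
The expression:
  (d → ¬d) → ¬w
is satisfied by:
  {d: True, w: False}
  {w: False, d: False}
  {w: True, d: True}


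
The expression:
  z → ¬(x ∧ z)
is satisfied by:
  {z: False, x: False}
  {x: True, z: False}
  {z: True, x: False}


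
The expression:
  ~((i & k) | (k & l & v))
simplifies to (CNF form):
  (~i | ~k) & (~i | ~k | ~l) & (~i | ~k | ~v) & (~k | ~l | ~v)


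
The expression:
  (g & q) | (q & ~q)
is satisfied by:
  {g: True, q: True}


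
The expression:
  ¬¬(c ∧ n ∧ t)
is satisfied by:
  {t: True, c: True, n: True}


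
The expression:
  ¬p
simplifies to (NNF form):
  ¬p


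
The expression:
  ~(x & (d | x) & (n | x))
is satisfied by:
  {x: False}


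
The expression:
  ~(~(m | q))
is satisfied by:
  {q: True, m: True}
  {q: True, m: False}
  {m: True, q: False}


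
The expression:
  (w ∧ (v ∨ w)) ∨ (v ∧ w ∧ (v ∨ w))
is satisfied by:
  {w: True}


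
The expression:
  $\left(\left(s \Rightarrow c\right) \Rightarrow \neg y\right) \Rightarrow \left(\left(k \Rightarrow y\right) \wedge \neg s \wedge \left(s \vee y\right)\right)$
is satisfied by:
  {c: True, y: True, s: False}
  {y: True, s: False, c: False}
  {c: True, s: True, y: True}


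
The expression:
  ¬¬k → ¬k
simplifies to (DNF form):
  ¬k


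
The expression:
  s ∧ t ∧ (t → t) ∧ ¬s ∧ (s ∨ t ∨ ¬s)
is never true.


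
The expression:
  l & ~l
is never true.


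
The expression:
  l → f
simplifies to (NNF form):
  f ∨ ¬l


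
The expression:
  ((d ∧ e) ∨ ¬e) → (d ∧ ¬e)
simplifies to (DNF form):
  (d ∧ ¬e) ∨ (e ∧ ¬d)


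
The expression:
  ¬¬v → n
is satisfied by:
  {n: True, v: False}
  {v: False, n: False}
  {v: True, n: True}


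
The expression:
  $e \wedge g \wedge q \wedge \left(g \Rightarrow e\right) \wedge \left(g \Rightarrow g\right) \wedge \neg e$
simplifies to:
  $\text{False}$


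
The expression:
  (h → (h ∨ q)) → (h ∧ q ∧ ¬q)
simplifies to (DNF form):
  False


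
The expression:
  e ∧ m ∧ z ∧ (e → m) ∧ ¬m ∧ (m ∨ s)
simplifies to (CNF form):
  False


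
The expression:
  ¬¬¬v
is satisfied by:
  {v: False}


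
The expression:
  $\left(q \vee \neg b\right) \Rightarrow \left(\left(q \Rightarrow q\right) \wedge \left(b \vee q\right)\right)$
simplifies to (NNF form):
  $b \vee q$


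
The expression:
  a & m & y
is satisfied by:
  {a: True, m: True, y: True}


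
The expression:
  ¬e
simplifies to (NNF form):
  ¬e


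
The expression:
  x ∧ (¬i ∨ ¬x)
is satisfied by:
  {x: True, i: False}


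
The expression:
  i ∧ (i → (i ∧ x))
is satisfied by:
  {i: True, x: True}


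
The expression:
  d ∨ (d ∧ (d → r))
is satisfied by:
  {d: True}


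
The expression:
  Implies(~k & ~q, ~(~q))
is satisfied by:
  {k: True, q: True}
  {k: True, q: False}
  {q: True, k: False}


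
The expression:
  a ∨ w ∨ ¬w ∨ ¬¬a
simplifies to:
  True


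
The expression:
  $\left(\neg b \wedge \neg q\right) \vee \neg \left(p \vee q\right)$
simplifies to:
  $\neg q \wedge \left(\neg b \vee \neg p\right)$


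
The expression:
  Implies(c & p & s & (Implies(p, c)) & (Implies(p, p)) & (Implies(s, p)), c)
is always true.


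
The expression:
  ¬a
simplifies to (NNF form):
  ¬a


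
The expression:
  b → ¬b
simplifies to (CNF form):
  ¬b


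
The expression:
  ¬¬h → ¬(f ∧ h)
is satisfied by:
  {h: False, f: False}
  {f: True, h: False}
  {h: True, f: False}


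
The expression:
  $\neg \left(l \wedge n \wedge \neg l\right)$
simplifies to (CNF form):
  $\text{True}$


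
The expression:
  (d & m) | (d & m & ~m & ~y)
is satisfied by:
  {m: True, d: True}


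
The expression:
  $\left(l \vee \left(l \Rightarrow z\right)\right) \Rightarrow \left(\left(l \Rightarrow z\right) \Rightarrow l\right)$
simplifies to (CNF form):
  $l$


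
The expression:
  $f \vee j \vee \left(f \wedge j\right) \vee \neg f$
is always true.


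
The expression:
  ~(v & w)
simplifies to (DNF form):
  ~v | ~w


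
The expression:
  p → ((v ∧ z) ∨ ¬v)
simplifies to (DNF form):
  z ∨ ¬p ∨ ¬v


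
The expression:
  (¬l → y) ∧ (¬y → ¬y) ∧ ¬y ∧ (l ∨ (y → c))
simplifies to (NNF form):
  l ∧ ¬y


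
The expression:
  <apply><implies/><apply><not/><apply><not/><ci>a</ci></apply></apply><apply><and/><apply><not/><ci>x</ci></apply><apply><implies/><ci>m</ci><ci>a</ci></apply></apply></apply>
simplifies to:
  <apply><or/><apply><not/><ci>a</ci></apply><apply><not/><ci>x</ci></apply></apply>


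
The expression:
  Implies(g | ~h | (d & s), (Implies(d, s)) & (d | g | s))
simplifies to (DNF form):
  s | (g & ~d) | (h & ~g)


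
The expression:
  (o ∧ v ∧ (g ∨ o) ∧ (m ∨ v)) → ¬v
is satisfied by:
  {v: False, o: False}
  {o: True, v: False}
  {v: True, o: False}


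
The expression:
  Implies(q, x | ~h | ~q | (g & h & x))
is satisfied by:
  {x: True, h: False, q: False}
  {h: False, q: False, x: False}
  {x: True, q: True, h: False}
  {q: True, h: False, x: False}
  {x: True, h: True, q: False}
  {h: True, x: False, q: False}
  {x: True, q: True, h: True}


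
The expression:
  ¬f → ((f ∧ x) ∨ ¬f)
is always true.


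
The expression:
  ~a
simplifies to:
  ~a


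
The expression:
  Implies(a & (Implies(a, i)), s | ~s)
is always true.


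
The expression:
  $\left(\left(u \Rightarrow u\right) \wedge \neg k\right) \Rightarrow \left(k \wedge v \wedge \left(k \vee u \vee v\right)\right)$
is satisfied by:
  {k: True}


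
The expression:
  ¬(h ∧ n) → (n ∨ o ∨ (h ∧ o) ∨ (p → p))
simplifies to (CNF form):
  True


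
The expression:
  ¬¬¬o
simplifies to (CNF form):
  ¬o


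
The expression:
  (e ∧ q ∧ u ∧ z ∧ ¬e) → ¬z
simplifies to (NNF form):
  True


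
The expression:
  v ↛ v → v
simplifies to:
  True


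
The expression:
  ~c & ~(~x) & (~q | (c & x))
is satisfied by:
  {x: True, q: False, c: False}


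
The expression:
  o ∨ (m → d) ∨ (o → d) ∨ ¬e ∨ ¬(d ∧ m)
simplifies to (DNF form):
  True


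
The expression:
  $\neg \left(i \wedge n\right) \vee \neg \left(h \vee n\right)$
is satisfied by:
  {n: False, i: False}
  {i: True, n: False}
  {n: True, i: False}


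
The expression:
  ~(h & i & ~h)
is always true.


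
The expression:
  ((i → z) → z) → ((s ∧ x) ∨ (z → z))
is always true.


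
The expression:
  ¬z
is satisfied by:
  {z: False}


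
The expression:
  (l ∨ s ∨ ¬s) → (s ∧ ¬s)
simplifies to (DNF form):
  False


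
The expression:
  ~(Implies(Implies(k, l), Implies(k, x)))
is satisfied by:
  {k: True, l: True, x: False}


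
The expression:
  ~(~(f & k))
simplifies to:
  f & k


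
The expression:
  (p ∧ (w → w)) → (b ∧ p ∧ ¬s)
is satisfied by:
  {b: True, p: False, s: False}
  {b: False, p: False, s: False}
  {s: True, b: True, p: False}
  {s: True, b: False, p: False}
  {p: True, b: True, s: False}


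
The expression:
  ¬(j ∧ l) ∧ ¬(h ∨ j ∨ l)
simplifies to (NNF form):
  ¬h ∧ ¬j ∧ ¬l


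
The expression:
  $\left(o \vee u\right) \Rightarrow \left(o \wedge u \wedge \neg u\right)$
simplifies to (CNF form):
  $\neg o \wedge \neg u$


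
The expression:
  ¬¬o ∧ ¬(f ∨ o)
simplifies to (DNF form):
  False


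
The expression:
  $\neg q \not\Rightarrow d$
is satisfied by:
  {q: False, d: False}
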